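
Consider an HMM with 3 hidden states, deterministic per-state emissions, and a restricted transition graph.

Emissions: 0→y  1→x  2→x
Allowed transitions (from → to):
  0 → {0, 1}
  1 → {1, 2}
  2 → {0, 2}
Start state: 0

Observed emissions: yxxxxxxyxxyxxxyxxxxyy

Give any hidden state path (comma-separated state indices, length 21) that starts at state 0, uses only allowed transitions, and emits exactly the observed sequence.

  [0] y  {0}  => 0  start
  [1] x  {1,2}  => 1  0->1 ok
  [2] x  {1,2}  => 1  1->1 ok
  [3] x  {1,2}  => 1  1->1 ok
  [4] x  {1,2}  => 1  1->1 ok
  [5] x  {1,2}  => 2  1->2 ok
  [6] x  {1,2}  => 2  2->2 ok
  [7] y  {0}  => 0  2->0 ok
  [8] x  {1,2}  => 1  0->1 ok
  [9] x  {1,2}  => 2  1->2 ok
  [10] y  {0}  => 0  2->0 ok
  [11] x  {1,2}  => 1  0->1 ok
  [12] x  {1,2}  => 1  1->1 ok
  [13] x  {1,2}  => 2  1->2 ok
  [14] y  {0}  => 0  2->0 ok
  [15] x  {1,2}  => 1  0->1 ok
  [16] x  {1,2}  => 2  1->2 ok
  [17] x  {1,2}  => 2  2->2 ok
  [18] x  {1,2}  => 2  2->2 ok
  [19] y  {0}  => 0  2->0 ok
  [20] y  {0}  => 0  0->0 ok

0,1,1,1,1,2,2,0,1,2,0,1,1,2,0,1,2,2,2,0,0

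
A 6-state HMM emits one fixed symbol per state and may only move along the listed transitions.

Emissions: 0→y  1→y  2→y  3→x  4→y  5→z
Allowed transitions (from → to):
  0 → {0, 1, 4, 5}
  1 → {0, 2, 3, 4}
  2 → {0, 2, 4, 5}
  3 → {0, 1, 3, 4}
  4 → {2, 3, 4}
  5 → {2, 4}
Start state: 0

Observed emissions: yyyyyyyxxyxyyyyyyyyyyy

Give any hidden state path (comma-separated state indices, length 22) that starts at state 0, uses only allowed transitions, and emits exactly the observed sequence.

0,1,2,0,0,4,4,3,3,4,3,1,0,0,1,0,1,4,4,4,4,4

  pos 0: y in {0,1,2,4}, choose 0; start
  pos 1: y in {0,1,2,4}, choose 1; 0->1 ok
  pos 2: y in {0,1,2,4}, choose 2; 1->2 ok
  pos 3: y in {0,1,2,4}, choose 0; 2->0 ok
  pos 4: y in {0,1,2,4}, choose 0; 0->0 ok
  pos 5: y in {0,1,2,4}, choose 4; 0->4 ok
  pos 6: y in {0,1,2,4}, choose 4; 4->4 ok
  pos 7: x in {3}, choose 3; 4->3 ok
  pos 8: x in {3}, choose 3; 3->3 ok
  pos 9: y in {0,1,2,4}, choose 4; 3->4 ok
  pos 10: x in {3}, choose 3; 4->3 ok
  pos 11: y in {0,1,2,4}, choose 1; 3->1 ok
  pos 12: y in {0,1,2,4}, choose 0; 1->0 ok
  pos 13: y in {0,1,2,4}, choose 0; 0->0 ok
  pos 14: y in {0,1,2,4}, choose 1; 0->1 ok
  pos 15: y in {0,1,2,4}, choose 0; 1->0 ok
  pos 16: y in {0,1,2,4}, choose 1; 0->1 ok
  pos 17: y in {0,1,2,4}, choose 4; 1->4 ok
  pos 18: y in {0,1,2,4}, choose 4; 4->4 ok
  pos 19: y in {0,1,2,4}, choose 4; 4->4 ok
  pos 20: y in {0,1,2,4}, choose 4; 4->4 ok
  pos 21: y in {0,1,2,4}, choose 4; 4->4 ok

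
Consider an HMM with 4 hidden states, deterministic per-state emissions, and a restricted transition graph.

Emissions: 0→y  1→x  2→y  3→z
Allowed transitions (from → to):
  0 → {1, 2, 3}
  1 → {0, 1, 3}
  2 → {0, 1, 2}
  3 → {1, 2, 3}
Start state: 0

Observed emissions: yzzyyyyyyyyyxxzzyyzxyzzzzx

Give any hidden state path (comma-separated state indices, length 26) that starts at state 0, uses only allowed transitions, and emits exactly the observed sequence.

  0: obs=y cand={0,2} pick 0 [start]
  1: obs=z cand={3} pick 3 [0->3 ok]
  2: obs=z cand={3} pick 3 [3->3 ok]
  3: obs=y cand={0,2} pick 2 [3->2 ok]
  4: obs=y cand={0,2} pick 0 [2->0 ok]
  5: obs=y cand={0,2} pick 2 [0->2 ok]
  6: obs=y cand={0,2} pick 2 [2->2 ok]
  7: obs=y cand={0,2} pick 2 [2->2 ok]
  8: obs=y cand={0,2} pick 2 [2->2 ok]
  9: obs=y cand={0,2} pick 2 [2->2 ok]
  10: obs=y cand={0,2} pick 2 [2->2 ok]
  11: obs=y cand={0,2} pick 0 [2->0 ok]
  12: obs=x cand={1} pick 1 [0->1 ok]
  13: obs=x cand={1} pick 1 [1->1 ok]
  14: obs=z cand={3} pick 3 [1->3 ok]
  15: obs=z cand={3} pick 3 [3->3 ok]
  16: obs=y cand={0,2} pick 2 [3->2 ok]
  17: obs=y cand={0,2} pick 0 [2->0 ok]
  18: obs=z cand={3} pick 3 [0->3 ok]
  19: obs=x cand={1} pick 1 [3->1 ok]
  20: obs=y cand={0,2} pick 0 [1->0 ok]
  21: obs=z cand={3} pick 3 [0->3 ok]
  22: obs=z cand={3} pick 3 [3->3 ok]
  23: obs=z cand={3} pick 3 [3->3 ok]
  24: obs=z cand={3} pick 3 [3->3 ok]
  25: obs=x cand={1} pick 1 [3->1 ok]

0,3,3,2,0,2,2,2,2,2,2,0,1,1,3,3,2,0,3,1,0,3,3,3,3,1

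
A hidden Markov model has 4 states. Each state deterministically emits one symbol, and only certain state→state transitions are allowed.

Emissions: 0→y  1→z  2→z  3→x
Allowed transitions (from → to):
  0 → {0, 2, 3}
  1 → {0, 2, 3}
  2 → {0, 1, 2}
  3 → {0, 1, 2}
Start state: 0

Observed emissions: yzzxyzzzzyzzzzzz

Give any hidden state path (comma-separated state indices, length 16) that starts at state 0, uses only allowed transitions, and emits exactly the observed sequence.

0,2,1,3,0,2,2,2,1,0,2,2,2,1,2,1

  0: obs=y cand={0} pick 0 [start]
  1: obs=z cand={1,2} pick 2 [0->2 ok]
  2: obs=z cand={1,2} pick 1 [2->1 ok]
  3: obs=x cand={3} pick 3 [1->3 ok]
  4: obs=y cand={0} pick 0 [3->0 ok]
  5: obs=z cand={1,2} pick 2 [0->2 ok]
  6: obs=z cand={1,2} pick 2 [2->2 ok]
  7: obs=z cand={1,2} pick 2 [2->2 ok]
  8: obs=z cand={1,2} pick 1 [2->1 ok]
  9: obs=y cand={0} pick 0 [1->0 ok]
  10: obs=z cand={1,2} pick 2 [0->2 ok]
  11: obs=z cand={1,2} pick 2 [2->2 ok]
  12: obs=z cand={1,2} pick 2 [2->2 ok]
  13: obs=z cand={1,2} pick 1 [2->1 ok]
  14: obs=z cand={1,2} pick 2 [1->2 ok]
  15: obs=z cand={1,2} pick 1 [2->1 ok]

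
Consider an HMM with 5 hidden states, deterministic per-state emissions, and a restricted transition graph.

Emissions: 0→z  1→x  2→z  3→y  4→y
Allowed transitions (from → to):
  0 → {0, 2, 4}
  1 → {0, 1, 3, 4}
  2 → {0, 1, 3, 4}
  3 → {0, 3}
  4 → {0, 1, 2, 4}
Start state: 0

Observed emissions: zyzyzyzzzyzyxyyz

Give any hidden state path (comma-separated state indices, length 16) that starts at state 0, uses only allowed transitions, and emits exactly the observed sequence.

  [0] z  {0,2}  => 0  start
  [1] y  {3,4}  => 4  0->4 ok
  [2] z  {0,2}  => 0  4->0 ok
  [3] y  {3,4}  => 4  0->4 ok
  [4] z  {0,2}  => 2  4->2 ok
  [5] y  {3,4}  => 3  2->3 ok
  [6] z  {0,2}  => 0  3->0 ok
  [7] z  {0,2}  => 2  0->2 ok
  [8] z  {0,2}  => 0  2->0 ok
  [9] y  {3,4}  => 4  0->4 ok
  [10] z  {0,2}  => 0  4->0 ok
  [11] y  {3,4}  => 4  0->4 ok
  [12] x  {1}  => 1  4->1 ok
  [13] y  {3,4}  => 3  1->3 ok
  [14] y  {3,4}  => 3  3->3 ok
  [15] z  {0,2}  => 0  3->0 ok

0,4,0,4,2,3,0,2,0,4,0,4,1,3,3,0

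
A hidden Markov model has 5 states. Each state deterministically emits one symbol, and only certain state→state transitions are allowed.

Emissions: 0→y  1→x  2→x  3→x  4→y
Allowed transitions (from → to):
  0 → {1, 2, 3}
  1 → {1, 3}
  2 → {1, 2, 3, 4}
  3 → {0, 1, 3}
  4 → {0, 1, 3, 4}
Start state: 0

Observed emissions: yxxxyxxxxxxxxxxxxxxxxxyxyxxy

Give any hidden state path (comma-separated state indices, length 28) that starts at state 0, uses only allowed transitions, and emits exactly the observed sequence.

0,3,1,3,0,1,1,1,1,3,1,3,1,3,3,1,1,1,3,1,1,3,0,2,4,1,3,0

  [0] y  {0,4}  => 0  start
  [1] x  {1,2,3}  => 3  0->3 ok
  [2] x  {1,2,3}  => 1  3->1 ok
  [3] x  {1,2,3}  => 3  1->3 ok
  [4] y  {0,4}  => 0  3->0 ok
  [5] x  {1,2,3}  => 1  0->1 ok
  [6] x  {1,2,3}  => 1  1->1 ok
  [7] x  {1,2,3}  => 1  1->1 ok
  [8] x  {1,2,3}  => 1  1->1 ok
  [9] x  {1,2,3}  => 3  1->3 ok
  [10] x  {1,2,3}  => 1  3->1 ok
  [11] x  {1,2,3}  => 3  1->3 ok
  [12] x  {1,2,3}  => 1  3->1 ok
  [13] x  {1,2,3}  => 3  1->3 ok
  [14] x  {1,2,3}  => 3  3->3 ok
  [15] x  {1,2,3}  => 1  3->1 ok
  [16] x  {1,2,3}  => 1  1->1 ok
  [17] x  {1,2,3}  => 1  1->1 ok
  [18] x  {1,2,3}  => 3  1->3 ok
  [19] x  {1,2,3}  => 1  3->1 ok
  [20] x  {1,2,3}  => 1  1->1 ok
  [21] x  {1,2,3}  => 3  1->3 ok
  [22] y  {0,4}  => 0  3->0 ok
  [23] x  {1,2,3}  => 2  0->2 ok
  [24] y  {0,4}  => 4  2->4 ok
  [25] x  {1,2,3}  => 1  4->1 ok
  [26] x  {1,2,3}  => 3  1->3 ok
  [27] y  {0,4}  => 0  3->0 ok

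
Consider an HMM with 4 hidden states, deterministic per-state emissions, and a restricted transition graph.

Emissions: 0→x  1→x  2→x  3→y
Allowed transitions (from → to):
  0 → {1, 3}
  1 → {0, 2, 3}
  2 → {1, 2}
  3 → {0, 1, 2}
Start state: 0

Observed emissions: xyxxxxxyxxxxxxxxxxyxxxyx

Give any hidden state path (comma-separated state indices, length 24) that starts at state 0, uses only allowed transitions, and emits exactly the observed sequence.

  0: obs=x cand={0,1,2} pick 0 [start]
  1: obs=y cand={3} pick 3 [0->3 ok]
  2: obs=x cand={0,1,2} pick 1 [3->1 ok]
  3: obs=x cand={0,1,2} pick 2 [1->2 ok]
  4: obs=x cand={0,1,2} pick 1 [2->1 ok]
  5: obs=x cand={0,1,2} pick 0 [1->0 ok]
  6: obs=x cand={0,1,2} pick 1 [0->1 ok]
  7: obs=y cand={3} pick 3 [1->3 ok]
  8: obs=x cand={0,1,2} pick 0 [3->0 ok]
  9: obs=x cand={0,1,2} pick 1 [0->1 ok]
  10: obs=x cand={0,1,2} pick 0 [1->0 ok]
  11: obs=x cand={0,1,2} pick 1 [0->1 ok]
  12: obs=x cand={0,1,2} pick 2 [1->2 ok]
  13: obs=x cand={0,1,2} pick 2 [2->2 ok]
  14: obs=x cand={0,1,2} pick 1 [2->1 ok]
  15: obs=x cand={0,1,2} pick 2 [1->2 ok]
  16: obs=x cand={0,1,2} pick 1 [2->1 ok]
  17: obs=x cand={0,1,2} pick 0 [1->0 ok]
  18: obs=y cand={3} pick 3 [0->3 ok]
  19: obs=x cand={0,1,2} pick 2 [3->2 ok]
  20: obs=x cand={0,1,2} pick 2 [2->2 ok]
  21: obs=x cand={0,1,2} pick 1 [2->1 ok]
  22: obs=y cand={3} pick 3 [1->3 ok]
  23: obs=x cand={0,1,2} pick 1 [3->1 ok]

0,3,1,2,1,0,1,3,0,1,0,1,2,2,1,2,1,0,3,2,2,1,3,1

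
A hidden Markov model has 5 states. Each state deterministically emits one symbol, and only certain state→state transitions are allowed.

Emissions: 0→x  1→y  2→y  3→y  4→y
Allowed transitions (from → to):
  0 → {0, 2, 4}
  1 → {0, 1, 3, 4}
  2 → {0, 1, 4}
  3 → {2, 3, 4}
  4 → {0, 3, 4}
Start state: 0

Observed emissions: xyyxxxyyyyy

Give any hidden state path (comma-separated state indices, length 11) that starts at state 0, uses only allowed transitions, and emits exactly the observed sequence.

0,2,4,0,0,0,2,4,4,4,3

  t0 'x' -> {0}, take 0 (start)
  t1 'y' -> {1,2,3,4}, take 2 (0->2 ok)
  t2 'y' -> {1,2,3,4}, take 4 (2->4 ok)
  t3 'x' -> {0}, take 0 (4->0 ok)
  t4 'x' -> {0}, take 0 (0->0 ok)
  t5 'x' -> {0}, take 0 (0->0 ok)
  t6 'y' -> {1,2,3,4}, take 2 (0->2 ok)
  t7 'y' -> {1,2,3,4}, take 4 (2->4 ok)
  t8 'y' -> {1,2,3,4}, take 4 (4->4 ok)
  t9 'y' -> {1,2,3,4}, take 4 (4->4 ok)
  t10 'y' -> {1,2,3,4}, take 3 (4->3 ok)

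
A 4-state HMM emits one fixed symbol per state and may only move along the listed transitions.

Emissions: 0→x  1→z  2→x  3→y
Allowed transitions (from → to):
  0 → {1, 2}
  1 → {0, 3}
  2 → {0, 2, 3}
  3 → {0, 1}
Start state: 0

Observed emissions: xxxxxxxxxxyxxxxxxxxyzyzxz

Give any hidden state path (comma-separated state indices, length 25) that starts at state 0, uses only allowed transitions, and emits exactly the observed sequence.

  [0] x  {0,2}  => 0  start
  [1] x  {0,2}  => 2  0->2 ok
  [2] x  {0,2}  => 2  2->2 ok
  [3] x  {0,2}  => 0  2->0 ok
  [4] x  {0,2}  => 2  0->2 ok
  [5] x  {0,2}  => 2  2->2 ok
  [6] x  {0,2}  => 0  2->0 ok
  [7] x  {0,2}  => 2  0->2 ok
  [8] x  {0,2}  => 0  2->0 ok
  [9] x  {0,2}  => 2  0->2 ok
  [10] y  {3}  => 3  2->3 ok
  [11] x  {0,2}  => 0  3->0 ok
  [12] x  {0,2}  => 2  0->2 ok
  [13] x  {0,2}  => 0  2->0 ok
  [14] x  {0,2}  => 2  0->2 ok
  [15] x  {0,2}  => 2  2->2 ok
  [16] x  {0,2}  => 0  2->0 ok
  [17] x  {0,2}  => 2  0->2 ok
  [18] x  {0,2}  => 2  2->2 ok
  [19] y  {3}  => 3  2->3 ok
  [20] z  {1}  => 1  3->1 ok
  [21] y  {3}  => 3  1->3 ok
  [22] z  {1}  => 1  3->1 ok
  [23] x  {0,2}  => 0  1->0 ok
  [24] z  {1}  => 1  0->1 ok

0,2,2,0,2,2,0,2,0,2,3,0,2,0,2,2,0,2,2,3,1,3,1,0,1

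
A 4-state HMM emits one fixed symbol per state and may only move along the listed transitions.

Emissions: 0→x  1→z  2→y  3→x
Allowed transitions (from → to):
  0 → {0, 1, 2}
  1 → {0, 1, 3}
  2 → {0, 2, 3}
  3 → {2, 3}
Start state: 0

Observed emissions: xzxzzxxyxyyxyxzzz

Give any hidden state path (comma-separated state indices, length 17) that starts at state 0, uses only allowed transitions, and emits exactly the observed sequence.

  0: obs=x cand={0,3} pick 0 [start]
  1: obs=z cand={1} pick 1 [0->1 ok]
  2: obs=x cand={0,3} pick 0 [1->0 ok]
  3: obs=z cand={1} pick 1 [0->1 ok]
  4: obs=z cand={1} pick 1 [1->1 ok]
  5: obs=x cand={0,3} pick 3 [1->3 ok]
  6: obs=x cand={0,3} pick 3 [3->3 ok]
  7: obs=y cand={2} pick 2 [3->2 ok]
  8: obs=x cand={0,3} pick 3 [2->3 ok]
  9: obs=y cand={2} pick 2 [3->2 ok]
  10: obs=y cand={2} pick 2 [2->2 ok]
  11: obs=x cand={0,3} pick 0 [2->0 ok]
  12: obs=y cand={2} pick 2 [0->2 ok]
  13: obs=x cand={0,3} pick 0 [2->0 ok]
  14: obs=z cand={1} pick 1 [0->1 ok]
  15: obs=z cand={1} pick 1 [1->1 ok]
  16: obs=z cand={1} pick 1 [1->1 ok]

0,1,0,1,1,3,3,2,3,2,2,0,2,0,1,1,1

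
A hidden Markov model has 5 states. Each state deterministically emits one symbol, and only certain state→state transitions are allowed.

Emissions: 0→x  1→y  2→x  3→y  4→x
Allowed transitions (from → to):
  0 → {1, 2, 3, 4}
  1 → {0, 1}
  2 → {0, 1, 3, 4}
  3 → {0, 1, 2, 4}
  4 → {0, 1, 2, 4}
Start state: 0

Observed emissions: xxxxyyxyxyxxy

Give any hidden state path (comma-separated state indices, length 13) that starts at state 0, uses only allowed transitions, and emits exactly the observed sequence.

  0: obs=x cand={0,2,4} pick 0 [start]
  1: obs=x cand={0,2,4} pick 4 [0->4 ok]
  2: obs=x cand={0,2,4} pick 0 [4->0 ok]
  3: obs=x cand={0,2,4} pick 4 [0->4 ok]
  4: obs=y cand={1,3} pick 1 [4->1 ok]
  5: obs=y cand={1,3} pick 1 [1->1 ok]
  6: obs=x cand={0,2,4} pick 0 [1->0 ok]
  7: obs=y cand={1,3} pick 3 [0->3 ok]
  8: obs=x cand={0,2,4} pick 0 [3->0 ok]
  9: obs=y cand={1,3} pick 3 [0->3 ok]
  10: obs=x cand={0,2,4} pick 0 [3->0 ok]
  11: obs=x cand={0,2,4} pick 4 [0->4 ok]
  12: obs=y cand={1,3} pick 1 [4->1 ok]

0,4,0,4,1,1,0,3,0,3,0,4,1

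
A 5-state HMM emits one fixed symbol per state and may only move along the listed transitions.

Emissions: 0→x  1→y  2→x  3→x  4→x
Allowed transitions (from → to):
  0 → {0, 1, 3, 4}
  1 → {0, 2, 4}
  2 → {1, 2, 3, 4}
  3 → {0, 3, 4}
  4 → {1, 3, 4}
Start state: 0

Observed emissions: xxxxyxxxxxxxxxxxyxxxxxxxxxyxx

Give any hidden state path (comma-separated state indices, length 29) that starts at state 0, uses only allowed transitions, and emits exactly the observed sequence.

0,0,3,4,1,4,3,3,4,4,3,4,3,4,3,0,1,2,2,2,2,3,3,4,3,0,1,2,3

  t0 'x' -> {0,2,3,4}, take 0 (start)
  t1 'x' -> {0,2,3,4}, take 0 (0->0 ok)
  t2 'x' -> {0,2,3,4}, take 3 (0->3 ok)
  t3 'x' -> {0,2,3,4}, take 4 (3->4 ok)
  t4 'y' -> {1}, take 1 (4->1 ok)
  t5 'x' -> {0,2,3,4}, take 4 (1->4 ok)
  t6 'x' -> {0,2,3,4}, take 3 (4->3 ok)
  t7 'x' -> {0,2,3,4}, take 3 (3->3 ok)
  t8 'x' -> {0,2,3,4}, take 4 (3->4 ok)
  t9 'x' -> {0,2,3,4}, take 4 (4->4 ok)
  t10 'x' -> {0,2,3,4}, take 3 (4->3 ok)
  t11 'x' -> {0,2,3,4}, take 4 (3->4 ok)
  t12 'x' -> {0,2,3,4}, take 3 (4->3 ok)
  t13 'x' -> {0,2,3,4}, take 4 (3->4 ok)
  t14 'x' -> {0,2,3,4}, take 3 (4->3 ok)
  t15 'x' -> {0,2,3,4}, take 0 (3->0 ok)
  t16 'y' -> {1}, take 1 (0->1 ok)
  t17 'x' -> {0,2,3,4}, take 2 (1->2 ok)
  t18 'x' -> {0,2,3,4}, take 2 (2->2 ok)
  t19 'x' -> {0,2,3,4}, take 2 (2->2 ok)
  t20 'x' -> {0,2,3,4}, take 2 (2->2 ok)
  t21 'x' -> {0,2,3,4}, take 3 (2->3 ok)
  t22 'x' -> {0,2,3,4}, take 3 (3->3 ok)
  t23 'x' -> {0,2,3,4}, take 4 (3->4 ok)
  t24 'x' -> {0,2,3,4}, take 3 (4->3 ok)
  t25 'x' -> {0,2,3,4}, take 0 (3->0 ok)
  t26 'y' -> {1}, take 1 (0->1 ok)
  t27 'x' -> {0,2,3,4}, take 2 (1->2 ok)
  t28 'x' -> {0,2,3,4}, take 3 (2->3 ok)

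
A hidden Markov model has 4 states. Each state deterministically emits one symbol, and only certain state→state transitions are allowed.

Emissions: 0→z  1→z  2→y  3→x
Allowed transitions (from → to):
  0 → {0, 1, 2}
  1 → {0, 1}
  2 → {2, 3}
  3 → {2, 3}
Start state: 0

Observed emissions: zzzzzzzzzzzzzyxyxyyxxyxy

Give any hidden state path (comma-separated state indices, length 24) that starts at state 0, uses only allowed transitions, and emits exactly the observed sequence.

  pos 0: z in {0,1}, choose 0; start
  pos 1: z in {0,1}, choose 0; 0->0 ok
  pos 2: z in {0,1}, choose 0; 0->0 ok
  pos 3: z in {0,1}, choose 1; 0->1 ok
  pos 4: z in {0,1}, choose 0; 1->0 ok
  pos 5: z in {0,1}, choose 1; 0->1 ok
  pos 6: z in {0,1}, choose 1; 1->1 ok
  pos 7: z in {0,1}, choose 0; 1->0 ok
  pos 8: z in {0,1}, choose 0; 0->0 ok
  pos 9: z in {0,1}, choose 1; 0->1 ok
  pos 10: z in {0,1}, choose 0; 1->0 ok
  pos 11: z in {0,1}, choose 0; 0->0 ok
  pos 12: z in {0,1}, choose 0; 0->0 ok
  pos 13: y in {2}, choose 2; 0->2 ok
  pos 14: x in {3}, choose 3; 2->3 ok
  pos 15: y in {2}, choose 2; 3->2 ok
  pos 16: x in {3}, choose 3; 2->3 ok
  pos 17: y in {2}, choose 2; 3->2 ok
  pos 18: y in {2}, choose 2; 2->2 ok
  pos 19: x in {3}, choose 3; 2->3 ok
  pos 20: x in {3}, choose 3; 3->3 ok
  pos 21: y in {2}, choose 2; 3->2 ok
  pos 22: x in {3}, choose 3; 2->3 ok
  pos 23: y in {2}, choose 2; 3->2 ok

0,0,0,1,0,1,1,0,0,1,0,0,0,2,3,2,3,2,2,3,3,2,3,2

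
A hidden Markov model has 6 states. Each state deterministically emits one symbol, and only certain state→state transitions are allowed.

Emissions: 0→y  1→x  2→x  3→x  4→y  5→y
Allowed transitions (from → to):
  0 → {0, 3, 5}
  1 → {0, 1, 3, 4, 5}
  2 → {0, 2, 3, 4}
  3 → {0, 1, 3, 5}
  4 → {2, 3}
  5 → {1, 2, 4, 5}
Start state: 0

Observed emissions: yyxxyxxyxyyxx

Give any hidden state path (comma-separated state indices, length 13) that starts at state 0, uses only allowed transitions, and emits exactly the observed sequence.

0,5,2,2,4,2,3,5,1,0,0,3,1

  0: obs=y cand={0,4,5} pick 0 [start]
  1: obs=y cand={0,4,5} pick 5 [0->5 ok]
  2: obs=x cand={1,2,3} pick 2 [5->2 ok]
  3: obs=x cand={1,2,3} pick 2 [2->2 ok]
  4: obs=y cand={0,4,5} pick 4 [2->4 ok]
  5: obs=x cand={1,2,3} pick 2 [4->2 ok]
  6: obs=x cand={1,2,3} pick 3 [2->3 ok]
  7: obs=y cand={0,4,5} pick 5 [3->5 ok]
  8: obs=x cand={1,2,3} pick 1 [5->1 ok]
  9: obs=y cand={0,4,5} pick 0 [1->0 ok]
  10: obs=y cand={0,4,5} pick 0 [0->0 ok]
  11: obs=x cand={1,2,3} pick 3 [0->3 ok]
  12: obs=x cand={1,2,3} pick 1 [3->1 ok]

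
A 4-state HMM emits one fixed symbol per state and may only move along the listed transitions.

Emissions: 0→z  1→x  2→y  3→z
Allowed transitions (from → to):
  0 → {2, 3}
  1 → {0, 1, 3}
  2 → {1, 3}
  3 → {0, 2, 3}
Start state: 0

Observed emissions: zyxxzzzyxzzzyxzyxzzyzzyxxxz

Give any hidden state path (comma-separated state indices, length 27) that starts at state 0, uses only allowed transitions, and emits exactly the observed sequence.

  t0 'z' -> {0,3}, take 0 (start)
  t1 'y' -> {2}, take 2 (0->2 ok)
  t2 'x' -> {1}, take 1 (2->1 ok)
  t3 'x' -> {1}, take 1 (1->1 ok)
  t4 'z' -> {0,3}, take 0 (1->0 ok)
  t5 'z' -> {0,3}, take 3 (0->3 ok)
  t6 'z' -> {0,3}, take 0 (3->0 ok)
  t7 'y' -> {2}, take 2 (0->2 ok)
  t8 'x' -> {1}, take 1 (2->1 ok)
  t9 'z' -> {0,3}, take 3 (1->3 ok)
  t10 'z' -> {0,3}, take 3 (3->3 ok)
  t11 'z' -> {0,3}, take 3 (3->3 ok)
  t12 'y' -> {2}, take 2 (3->2 ok)
  t13 'x' -> {1}, take 1 (2->1 ok)
  t14 'z' -> {0,3}, take 3 (1->3 ok)
  t15 'y' -> {2}, take 2 (3->2 ok)
  t16 'x' -> {1}, take 1 (2->1 ok)
  t17 'z' -> {0,3}, take 0 (1->0 ok)
  t18 'z' -> {0,3}, take 3 (0->3 ok)
  t19 'y' -> {2}, take 2 (3->2 ok)
  t20 'z' -> {0,3}, take 3 (2->3 ok)
  t21 'z' -> {0,3}, take 0 (3->0 ok)
  t22 'y' -> {2}, take 2 (0->2 ok)
  t23 'x' -> {1}, take 1 (2->1 ok)
  t24 'x' -> {1}, take 1 (1->1 ok)
  t25 'x' -> {1}, take 1 (1->1 ok)
  t26 'z' -> {0,3}, take 3 (1->3 ok)

0,2,1,1,0,3,0,2,1,3,3,3,2,1,3,2,1,0,3,2,3,0,2,1,1,1,3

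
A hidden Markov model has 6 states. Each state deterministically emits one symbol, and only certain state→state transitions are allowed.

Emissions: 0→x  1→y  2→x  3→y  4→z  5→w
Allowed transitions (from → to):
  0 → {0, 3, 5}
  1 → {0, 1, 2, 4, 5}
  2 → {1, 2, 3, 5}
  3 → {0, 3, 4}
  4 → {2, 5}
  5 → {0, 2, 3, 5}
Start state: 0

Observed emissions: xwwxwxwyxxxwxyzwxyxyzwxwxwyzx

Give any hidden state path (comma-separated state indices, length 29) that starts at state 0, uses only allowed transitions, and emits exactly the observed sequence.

  [0] x  {0,2}  => 0  start
  [1] w  {5}  => 5  0->5 ok
  [2] w  {5}  => 5  5->5 ok
  [3] x  {0,2}  => 2  5->2 ok
  [4] w  {5}  => 5  2->5 ok
  [5] x  {0,2}  => 2  5->2 ok
  [6] w  {5}  => 5  2->5 ok
  [7] y  {1,3}  => 3  5->3 ok
  [8] x  {0,2}  => 0  3->0 ok
  [9] x  {0,2}  => 0  0->0 ok
  [10] x  {0,2}  => 0  0->0 ok
  [11] w  {5}  => 5  0->5 ok
  [12] x  {0,2}  => 2  5->2 ok
  [13] y  {1,3}  => 1  2->1 ok
  [14] z  {4}  => 4  1->4 ok
  [15] w  {5}  => 5  4->5 ok
  [16] x  {0,2}  => 2  5->2 ok
  [17] y  {1,3}  => 1  2->1 ok
  [18] x  {0,2}  => 0  1->0 ok
  [19] y  {1,3}  => 3  0->3 ok
  [20] z  {4}  => 4  3->4 ok
  [21] w  {5}  => 5  4->5 ok
  [22] x  {0,2}  => 0  5->0 ok
  [23] w  {5}  => 5  0->5 ok
  [24] x  {0,2}  => 0  5->0 ok
  [25] w  {5}  => 5  0->5 ok
  [26] y  {1,3}  => 3  5->3 ok
  [27] z  {4}  => 4  3->4 ok
  [28] x  {0,2}  => 2  4->2 ok

0,5,5,2,5,2,5,3,0,0,0,5,2,1,4,5,2,1,0,3,4,5,0,5,0,5,3,4,2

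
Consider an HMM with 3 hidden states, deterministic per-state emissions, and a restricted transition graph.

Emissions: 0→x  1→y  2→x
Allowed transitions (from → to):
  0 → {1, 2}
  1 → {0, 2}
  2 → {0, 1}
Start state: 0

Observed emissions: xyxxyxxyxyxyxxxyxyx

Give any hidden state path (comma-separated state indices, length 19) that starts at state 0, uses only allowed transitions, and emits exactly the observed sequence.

0,1,2,0,1,0,2,1,2,1,2,1,0,2,0,1,0,1,2

  pos 0: x in {0,2}, choose 0; start
  pos 1: y in {1}, choose 1; 0->1 ok
  pos 2: x in {0,2}, choose 2; 1->2 ok
  pos 3: x in {0,2}, choose 0; 2->0 ok
  pos 4: y in {1}, choose 1; 0->1 ok
  pos 5: x in {0,2}, choose 0; 1->0 ok
  pos 6: x in {0,2}, choose 2; 0->2 ok
  pos 7: y in {1}, choose 1; 2->1 ok
  pos 8: x in {0,2}, choose 2; 1->2 ok
  pos 9: y in {1}, choose 1; 2->1 ok
  pos 10: x in {0,2}, choose 2; 1->2 ok
  pos 11: y in {1}, choose 1; 2->1 ok
  pos 12: x in {0,2}, choose 0; 1->0 ok
  pos 13: x in {0,2}, choose 2; 0->2 ok
  pos 14: x in {0,2}, choose 0; 2->0 ok
  pos 15: y in {1}, choose 1; 0->1 ok
  pos 16: x in {0,2}, choose 0; 1->0 ok
  pos 17: y in {1}, choose 1; 0->1 ok
  pos 18: x in {0,2}, choose 2; 1->2 ok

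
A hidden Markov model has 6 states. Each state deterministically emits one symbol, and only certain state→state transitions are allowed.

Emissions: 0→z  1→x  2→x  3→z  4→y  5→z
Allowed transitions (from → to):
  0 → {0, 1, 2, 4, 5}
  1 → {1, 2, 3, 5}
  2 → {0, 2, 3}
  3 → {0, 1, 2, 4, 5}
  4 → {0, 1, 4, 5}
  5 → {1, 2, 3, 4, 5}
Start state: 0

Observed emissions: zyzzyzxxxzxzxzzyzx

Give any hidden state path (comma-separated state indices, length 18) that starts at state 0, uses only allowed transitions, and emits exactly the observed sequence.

  pos 0: z in {0,3,5}, choose 0; start
  pos 1: y in {4}, choose 4; 0->4 ok
  pos 2: z in {0,3,5}, choose 0; 4->0 ok
  pos 3: z in {0,3,5}, choose 0; 0->0 ok
  pos 4: y in {4}, choose 4; 0->4 ok
  pos 5: z in {0,3,5}, choose 0; 4->0 ok
  pos 6: x in {1,2}, choose 2; 0->2 ok
  pos 7: x in {1,2}, choose 2; 2->2 ok
  pos 8: x in {1,2}, choose 2; 2->2 ok
  pos 9: z in {0,3,5}, choose 0; 2->0 ok
  pos 10: x in {1,2}, choose 1; 0->1 ok
  pos 11: z in {0,3,5}, choose 5; 1->5 ok
  pos 12: x in {1,2}, choose 2; 5->2 ok
  pos 13: z in {0,3,5}, choose 3; 2->3 ok
  pos 14: z in {0,3,5}, choose 5; 3->5 ok
  pos 15: y in {4}, choose 4; 5->4 ok
  pos 16: z in {0,3,5}, choose 5; 4->5 ok
  pos 17: x in {1,2}, choose 1; 5->1 ok

0,4,0,0,4,0,2,2,2,0,1,5,2,3,5,4,5,1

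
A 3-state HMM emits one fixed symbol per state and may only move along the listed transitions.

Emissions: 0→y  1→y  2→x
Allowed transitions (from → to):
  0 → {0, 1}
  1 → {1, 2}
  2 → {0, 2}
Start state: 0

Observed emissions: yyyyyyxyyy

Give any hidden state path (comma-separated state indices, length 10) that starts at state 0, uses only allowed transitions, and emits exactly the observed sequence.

  pos 0: y in {0,1}, choose 0; start
  pos 1: y in {0,1}, choose 0; 0->0 ok
  pos 2: y in {0,1}, choose 0; 0->0 ok
  pos 3: y in {0,1}, choose 1; 0->1 ok
  pos 4: y in {0,1}, choose 1; 1->1 ok
  pos 5: y in {0,1}, choose 1; 1->1 ok
  pos 6: x in {2}, choose 2; 1->2 ok
  pos 7: y in {0,1}, choose 0; 2->0 ok
  pos 8: y in {0,1}, choose 0; 0->0 ok
  pos 9: y in {0,1}, choose 1; 0->1 ok

0,0,0,1,1,1,2,0,0,1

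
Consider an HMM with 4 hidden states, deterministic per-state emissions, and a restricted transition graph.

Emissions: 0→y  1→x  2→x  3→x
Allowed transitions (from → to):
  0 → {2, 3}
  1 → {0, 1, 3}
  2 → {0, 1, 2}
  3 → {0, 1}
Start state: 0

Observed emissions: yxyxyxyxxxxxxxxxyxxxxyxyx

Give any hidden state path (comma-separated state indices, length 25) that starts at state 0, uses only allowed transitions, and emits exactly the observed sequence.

  pos 0: y in {0}, choose 0; start
  pos 1: x in {1,2,3}, choose 3; 0->3 ok
  pos 2: y in {0}, choose 0; 3->0 ok
  pos 3: x in {1,2,3}, choose 3; 0->3 ok
  pos 4: y in {0}, choose 0; 3->0 ok
  pos 5: x in {1,2,3}, choose 3; 0->3 ok
  pos 6: y in {0}, choose 0; 3->0 ok
  pos 7: x in {1,2,3}, choose 2; 0->2 ok
  pos 8: x in {1,2,3}, choose 1; 2->1 ok
  pos 9: x in {1,2,3}, choose 3; 1->3 ok
  pos 10: x in {1,2,3}, choose 1; 3->1 ok
  pos 11: x in {1,2,3}, choose 3; 1->3 ok
  pos 12: x in {1,2,3}, choose 1; 3->1 ok
  pos 13: x in {1,2,3}, choose 3; 1->3 ok
  pos 14: x in {1,2,3}, choose 1; 3->1 ok
  pos 15: x in {1,2,3}, choose 3; 1->3 ok
  pos 16: y in {0}, choose 0; 3->0 ok
  pos 17: x in {1,2,3}, choose 3; 0->3 ok
  pos 18: x in {1,2,3}, choose 1; 3->1 ok
  pos 19: x in {1,2,3}, choose 3; 1->3 ok
  pos 20: x in {1,2,3}, choose 1; 3->1 ok
  pos 21: y in {0}, choose 0; 1->0 ok
  pos 22: x in {1,2,3}, choose 2; 0->2 ok
  pos 23: y in {0}, choose 0; 2->0 ok
  pos 24: x in {1,2,3}, choose 3; 0->3 ok

0,3,0,3,0,3,0,2,1,3,1,3,1,3,1,3,0,3,1,3,1,0,2,0,3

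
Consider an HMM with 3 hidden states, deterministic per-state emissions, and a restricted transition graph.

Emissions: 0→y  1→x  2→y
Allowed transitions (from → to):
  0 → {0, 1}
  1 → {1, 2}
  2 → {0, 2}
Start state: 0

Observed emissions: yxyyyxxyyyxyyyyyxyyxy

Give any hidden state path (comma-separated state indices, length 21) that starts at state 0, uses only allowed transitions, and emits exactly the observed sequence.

0,1,2,2,0,1,1,2,2,0,1,2,2,2,2,0,1,2,0,1,2

  [0] y  {0,2}  => 0  start
  [1] x  {1}  => 1  0->1 ok
  [2] y  {0,2}  => 2  1->2 ok
  [3] y  {0,2}  => 2  2->2 ok
  [4] y  {0,2}  => 0  2->0 ok
  [5] x  {1}  => 1  0->1 ok
  [6] x  {1}  => 1  1->1 ok
  [7] y  {0,2}  => 2  1->2 ok
  [8] y  {0,2}  => 2  2->2 ok
  [9] y  {0,2}  => 0  2->0 ok
  [10] x  {1}  => 1  0->1 ok
  [11] y  {0,2}  => 2  1->2 ok
  [12] y  {0,2}  => 2  2->2 ok
  [13] y  {0,2}  => 2  2->2 ok
  [14] y  {0,2}  => 2  2->2 ok
  [15] y  {0,2}  => 0  2->0 ok
  [16] x  {1}  => 1  0->1 ok
  [17] y  {0,2}  => 2  1->2 ok
  [18] y  {0,2}  => 0  2->0 ok
  [19] x  {1}  => 1  0->1 ok
  [20] y  {0,2}  => 2  1->2 ok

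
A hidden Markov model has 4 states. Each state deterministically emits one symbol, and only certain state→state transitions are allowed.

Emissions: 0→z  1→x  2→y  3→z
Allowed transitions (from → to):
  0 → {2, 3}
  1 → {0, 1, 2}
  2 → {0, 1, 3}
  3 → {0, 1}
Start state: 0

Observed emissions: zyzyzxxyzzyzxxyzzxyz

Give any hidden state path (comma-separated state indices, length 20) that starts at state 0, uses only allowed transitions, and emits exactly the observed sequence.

  0: obs=z cand={0,3} pick 0 [start]
  1: obs=y cand={2} pick 2 [0->2 ok]
  2: obs=z cand={0,3} pick 0 [2->0 ok]
  3: obs=y cand={2} pick 2 [0->2 ok]
  4: obs=z cand={0,3} pick 3 [2->3 ok]
  5: obs=x cand={1} pick 1 [3->1 ok]
  6: obs=x cand={1} pick 1 [1->1 ok]
  7: obs=y cand={2} pick 2 [1->2 ok]
  8: obs=z cand={0,3} pick 3 [2->3 ok]
  9: obs=z cand={0,3} pick 0 [3->0 ok]
  10: obs=y cand={2} pick 2 [0->2 ok]
  11: obs=z cand={0,3} pick 3 [2->3 ok]
  12: obs=x cand={1} pick 1 [3->1 ok]
  13: obs=x cand={1} pick 1 [1->1 ok]
  14: obs=y cand={2} pick 2 [1->2 ok]
  15: obs=z cand={0,3} pick 0 [2->0 ok]
  16: obs=z cand={0,3} pick 3 [0->3 ok]
  17: obs=x cand={1} pick 1 [3->1 ok]
  18: obs=y cand={2} pick 2 [1->2 ok]
  19: obs=z cand={0,3} pick 0 [2->0 ok]

0,2,0,2,3,1,1,2,3,0,2,3,1,1,2,0,3,1,2,0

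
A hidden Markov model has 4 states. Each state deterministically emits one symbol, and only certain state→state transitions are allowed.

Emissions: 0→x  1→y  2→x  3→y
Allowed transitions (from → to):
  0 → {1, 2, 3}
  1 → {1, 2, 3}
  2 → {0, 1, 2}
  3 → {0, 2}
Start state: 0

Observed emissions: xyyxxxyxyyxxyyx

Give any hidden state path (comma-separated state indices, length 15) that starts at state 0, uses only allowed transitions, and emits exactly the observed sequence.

0,1,3,2,2,0,3,2,1,1,2,0,1,3,2

  [0] x  {0,2}  => 0  start
  [1] y  {1,3}  => 1  0->1 ok
  [2] y  {1,3}  => 3  1->3 ok
  [3] x  {0,2}  => 2  3->2 ok
  [4] x  {0,2}  => 2  2->2 ok
  [5] x  {0,2}  => 0  2->0 ok
  [6] y  {1,3}  => 3  0->3 ok
  [7] x  {0,2}  => 2  3->2 ok
  [8] y  {1,3}  => 1  2->1 ok
  [9] y  {1,3}  => 1  1->1 ok
  [10] x  {0,2}  => 2  1->2 ok
  [11] x  {0,2}  => 0  2->0 ok
  [12] y  {1,3}  => 1  0->1 ok
  [13] y  {1,3}  => 3  1->3 ok
  [14] x  {0,2}  => 2  3->2 ok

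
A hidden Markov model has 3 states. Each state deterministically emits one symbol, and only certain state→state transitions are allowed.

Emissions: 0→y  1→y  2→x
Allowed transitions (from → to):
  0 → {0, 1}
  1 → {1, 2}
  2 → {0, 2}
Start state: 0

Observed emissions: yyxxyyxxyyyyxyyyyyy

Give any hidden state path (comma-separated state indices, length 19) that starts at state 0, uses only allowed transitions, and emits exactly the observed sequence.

  pos 0: y in {0,1}, choose 0; start
  pos 1: y in {0,1}, choose 1; 0->1 ok
  pos 2: x in {2}, choose 2; 1->2 ok
  pos 3: x in {2}, choose 2; 2->2 ok
  pos 4: y in {0,1}, choose 0; 2->0 ok
  pos 5: y in {0,1}, choose 1; 0->1 ok
  pos 6: x in {2}, choose 2; 1->2 ok
  pos 7: x in {2}, choose 2; 2->2 ok
  pos 8: y in {0,1}, choose 0; 2->0 ok
  pos 9: y in {0,1}, choose 0; 0->0 ok
  pos 10: y in {0,1}, choose 1; 0->1 ok
  pos 11: y in {0,1}, choose 1; 1->1 ok
  pos 12: x in {2}, choose 2; 1->2 ok
  pos 13: y in {0,1}, choose 0; 2->0 ok
  pos 14: y in {0,1}, choose 0; 0->0 ok
  pos 15: y in {0,1}, choose 0; 0->0 ok
  pos 16: y in {0,1}, choose 1; 0->1 ok
  pos 17: y in {0,1}, choose 1; 1->1 ok
  pos 18: y in {0,1}, choose 1; 1->1 ok

0,1,2,2,0,1,2,2,0,0,1,1,2,0,0,0,1,1,1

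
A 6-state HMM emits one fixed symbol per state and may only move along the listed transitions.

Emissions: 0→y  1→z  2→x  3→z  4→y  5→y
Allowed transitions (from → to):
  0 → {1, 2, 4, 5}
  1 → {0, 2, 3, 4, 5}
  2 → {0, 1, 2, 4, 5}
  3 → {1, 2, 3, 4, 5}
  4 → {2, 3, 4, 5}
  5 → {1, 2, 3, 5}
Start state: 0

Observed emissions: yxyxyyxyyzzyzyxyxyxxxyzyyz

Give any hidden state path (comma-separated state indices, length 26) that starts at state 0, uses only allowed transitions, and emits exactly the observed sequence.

  pos 0: y in {0,4,5}, choose 0; start
  pos 1: x in {2}, choose 2; 0->2 ok
  pos 2: y in {0,4,5}, choose 5; 2->5 ok
  pos 3: x in {2}, choose 2; 5->2 ok
  pos 4: y in {0,4,5}, choose 5; 2->5 ok
  pos 5: y in {0,4,5}, choose 5; 5->5 ok
  pos 6: x in {2}, choose 2; 5->2 ok
  pos 7: y in {0,4,5}, choose 5; 2->5 ok
  pos 8: y in {0,4,5}, choose 5; 5->5 ok
  pos 9: z in {1,3}, choose 3; 5->3 ok
  pos 10: z in {1,3}, choose 1; 3->1 ok
  pos 11: y in {0,4,5}, choose 0; 1->0 ok
  pos 12: z in {1,3}, choose 1; 0->1 ok
  pos 13: y in {0,4,5}, choose 0; 1->0 ok
  pos 14: x in {2}, choose 2; 0->2 ok
  pos 15: y in {0,4,5}, choose 4; 2->4 ok
  pos 16: x in {2}, choose 2; 4->2 ok
  pos 17: y in {0,4,5}, choose 0; 2->0 ok
  pos 18: x in {2}, choose 2; 0->2 ok
  pos 19: x in {2}, choose 2; 2->2 ok
  pos 20: x in {2}, choose 2; 2->2 ok
  pos 21: y in {0,4,5}, choose 4; 2->4 ok
  pos 22: z in {1,3}, choose 3; 4->3 ok
  pos 23: y in {0,4,5}, choose 4; 3->4 ok
  pos 24: y in {0,4,5}, choose 4; 4->4 ok
  pos 25: z in {1,3}, choose 3; 4->3 ok

0,2,5,2,5,5,2,5,5,3,1,0,1,0,2,4,2,0,2,2,2,4,3,4,4,3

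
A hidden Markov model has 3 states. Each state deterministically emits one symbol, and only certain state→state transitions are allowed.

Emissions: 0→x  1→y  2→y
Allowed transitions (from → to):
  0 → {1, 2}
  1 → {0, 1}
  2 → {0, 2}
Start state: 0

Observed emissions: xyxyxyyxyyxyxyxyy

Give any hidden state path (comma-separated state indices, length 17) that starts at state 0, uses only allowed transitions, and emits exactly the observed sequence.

0,1,0,1,0,1,1,0,2,2,0,2,0,1,0,2,2

  pos 0: x in {0}, choose 0; start
  pos 1: y in {1,2}, choose 1; 0->1 ok
  pos 2: x in {0}, choose 0; 1->0 ok
  pos 3: y in {1,2}, choose 1; 0->1 ok
  pos 4: x in {0}, choose 0; 1->0 ok
  pos 5: y in {1,2}, choose 1; 0->1 ok
  pos 6: y in {1,2}, choose 1; 1->1 ok
  pos 7: x in {0}, choose 0; 1->0 ok
  pos 8: y in {1,2}, choose 2; 0->2 ok
  pos 9: y in {1,2}, choose 2; 2->2 ok
  pos 10: x in {0}, choose 0; 2->0 ok
  pos 11: y in {1,2}, choose 2; 0->2 ok
  pos 12: x in {0}, choose 0; 2->0 ok
  pos 13: y in {1,2}, choose 1; 0->1 ok
  pos 14: x in {0}, choose 0; 1->0 ok
  pos 15: y in {1,2}, choose 2; 0->2 ok
  pos 16: y in {1,2}, choose 2; 2->2 ok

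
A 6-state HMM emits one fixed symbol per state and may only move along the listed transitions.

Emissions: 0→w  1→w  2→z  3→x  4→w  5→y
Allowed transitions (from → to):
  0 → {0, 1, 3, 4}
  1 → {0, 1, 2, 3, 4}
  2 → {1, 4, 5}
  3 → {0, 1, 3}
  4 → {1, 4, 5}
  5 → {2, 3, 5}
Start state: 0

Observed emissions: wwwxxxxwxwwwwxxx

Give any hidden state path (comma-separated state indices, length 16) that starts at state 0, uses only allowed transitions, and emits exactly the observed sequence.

  0: obs=w cand={0,1,4} pick 0 [start]
  1: obs=w cand={0,1,4} pick 0 [0->0 ok]
  2: obs=w cand={0,1,4} pick 0 [0->0 ok]
  3: obs=x cand={3} pick 3 [0->3 ok]
  4: obs=x cand={3} pick 3 [3->3 ok]
  5: obs=x cand={3} pick 3 [3->3 ok]
  6: obs=x cand={3} pick 3 [3->3 ok]
  7: obs=w cand={0,1,4} pick 0 [3->0 ok]
  8: obs=x cand={3} pick 3 [0->3 ok]
  9: obs=w cand={0,1,4} pick 1 [3->1 ok]
  10: obs=w cand={0,1,4} pick 4 [1->4 ok]
  11: obs=w cand={0,1,4} pick 1 [4->1 ok]
  12: obs=w cand={0,1,4} pick 0 [1->0 ok]
  13: obs=x cand={3} pick 3 [0->3 ok]
  14: obs=x cand={3} pick 3 [3->3 ok]
  15: obs=x cand={3} pick 3 [3->3 ok]

0,0,0,3,3,3,3,0,3,1,4,1,0,3,3,3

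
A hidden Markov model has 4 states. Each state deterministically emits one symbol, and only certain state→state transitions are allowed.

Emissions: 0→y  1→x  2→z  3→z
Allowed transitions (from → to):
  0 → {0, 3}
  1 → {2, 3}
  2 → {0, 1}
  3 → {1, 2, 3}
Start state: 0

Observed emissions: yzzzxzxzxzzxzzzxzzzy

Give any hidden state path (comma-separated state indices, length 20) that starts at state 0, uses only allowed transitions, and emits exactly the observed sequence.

  pos 0: y in {0}, choose 0; start
  pos 1: z in {2,3}, choose 3; 0->3 ok
  pos 2: z in {2,3}, choose 3; 3->3 ok
  pos 3: z in {2,3}, choose 2; 3->2 ok
  pos 4: x in {1}, choose 1; 2->1 ok
  pos 5: z in {2,3}, choose 2; 1->2 ok
  pos 6: x in {1}, choose 1; 2->1 ok
  pos 7: z in {2,3}, choose 2; 1->2 ok
  pos 8: x in {1}, choose 1; 2->1 ok
  pos 9: z in {2,3}, choose 3; 1->3 ok
  pos 10: z in {2,3}, choose 2; 3->2 ok
  pos 11: x in {1}, choose 1; 2->1 ok
  pos 12: z in {2,3}, choose 3; 1->3 ok
  pos 13: z in {2,3}, choose 3; 3->3 ok
  pos 14: z in {2,3}, choose 3; 3->3 ok
  pos 15: x in {1}, choose 1; 3->1 ok
  pos 16: z in {2,3}, choose 3; 1->3 ok
  pos 17: z in {2,3}, choose 3; 3->3 ok
  pos 18: z in {2,3}, choose 2; 3->2 ok
  pos 19: y in {0}, choose 0; 2->0 ok

0,3,3,2,1,2,1,2,1,3,2,1,3,3,3,1,3,3,2,0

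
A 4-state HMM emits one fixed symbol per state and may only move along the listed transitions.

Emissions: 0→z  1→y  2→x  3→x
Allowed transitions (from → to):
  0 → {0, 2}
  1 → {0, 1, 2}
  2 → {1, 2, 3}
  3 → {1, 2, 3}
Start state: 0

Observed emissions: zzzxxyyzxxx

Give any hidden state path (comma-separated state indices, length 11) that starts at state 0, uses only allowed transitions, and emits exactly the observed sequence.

  pos 0: z in {0}, choose 0; start
  pos 1: z in {0}, choose 0; 0->0 ok
  pos 2: z in {0}, choose 0; 0->0 ok
  pos 3: x in {2,3}, choose 2; 0->2 ok
  pos 4: x in {2,3}, choose 3; 2->3 ok
  pos 5: y in {1}, choose 1; 3->1 ok
  pos 6: y in {1}, choose 1; 1->1 ok
  pos 7: z in {0}, choose 0; 1->0 ok
  pos 8: x in {2,3}, choose 2; 0->2 ok
  pos 9: x in {2,3}, choose 2; 2->2 ok
  pos 10: x in {2,3}, choose 2; 2->2 ok

0,0,0,2,3,1,1,0,2,2,2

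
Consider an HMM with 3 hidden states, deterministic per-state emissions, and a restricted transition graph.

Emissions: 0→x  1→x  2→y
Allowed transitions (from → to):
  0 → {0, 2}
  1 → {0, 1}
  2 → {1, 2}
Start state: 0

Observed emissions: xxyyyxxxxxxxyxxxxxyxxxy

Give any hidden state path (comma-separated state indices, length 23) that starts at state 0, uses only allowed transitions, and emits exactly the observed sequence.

0,0,2,2,2,1,1,1,1,1,1,0,2,1,0,0,0,0,2,1,0,0,2

  0: obs=x cand={0,1} pick 0 [start]
  1: obs=x cand={0,1} pick 0 [0->0 ok]
  2: obs=y cand={2} pick 2 [0->2 ok]
  3: obs=y cand={2} pick 2 [2->2 ok]
  4: obs=y cand={2} pick 2 [2->2 ok]
  5: obs=x cand={0,1} pick 1 [2->1 ok]
  6: obs=x cand={0,1} pick 1 [1->1 ok]
  7: obs=x cand={0,1} pick 1 [1->1 ok]
  8: obs=x cand={0,1} pick 1 [1->1 ok]
  9: obs=x cand={0,1} pick 1 [1->1 ok]
  10: obs=x cand={0,1} pick 1 [1->1 ok]
  11: obs=x cand={0,1} pick 0 [1->0 ok]
  12: obs=y cand={2} pick 2 [0->2 ok]
  13: obs=x cand={0,1} pick 1 [2->1 ok]
  14: obs=x cand={0,1} pick 0 [1->0 ok]
  15: obs=x cand={0,1} pick 0 [0->0 ok]
  16: obs=x cand={0,1} pick 0 [0->0 ok]
  17: obs=x cand={0,1} pick 0 [0->0 ok]
  18: obs=y cand={2} pick 2 [0->2 ok]
  19: obs=x cand={0,1} pick 1 [2->1 ok]
  20: obs=x cand={0,1} pick 0 [1->0 ok]
  21: obs=x cand={0,1} pick 0 [0->0 ok]
  22: obs=y cand={2} pick 2 [0->2 ok]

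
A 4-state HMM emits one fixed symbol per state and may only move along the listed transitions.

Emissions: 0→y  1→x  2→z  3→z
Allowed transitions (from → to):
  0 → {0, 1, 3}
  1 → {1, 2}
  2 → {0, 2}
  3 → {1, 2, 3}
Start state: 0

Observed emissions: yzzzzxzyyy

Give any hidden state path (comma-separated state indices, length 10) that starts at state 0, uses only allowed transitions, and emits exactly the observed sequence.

0,3,3,3,3,1,2,0,0,0

  0: obs=y cand={0} pick 0 [start]
  1: obs=z cand={2,3} pick 3 [0->3 ok]
  2: obs=z cand={2,3} pick 3 [3->3 ok]
  3: obs=z cand={2,3} pick 3 [3->3 ok]
  4: obs=z cand={2,3} pick 3 [3->3 ok]
  5: obs=x cand={1} pick 1 [3->1 ok]
  6: obs=z cand={2,3} pick 2 [1->2 ok]
  7: obs=y cand={0} pick 0 [2->0 ok]
  8: obs=y cand={0} pick 0 [0->0 ok]
  9: obs=y cand={0} pick 0 [0->0 ok]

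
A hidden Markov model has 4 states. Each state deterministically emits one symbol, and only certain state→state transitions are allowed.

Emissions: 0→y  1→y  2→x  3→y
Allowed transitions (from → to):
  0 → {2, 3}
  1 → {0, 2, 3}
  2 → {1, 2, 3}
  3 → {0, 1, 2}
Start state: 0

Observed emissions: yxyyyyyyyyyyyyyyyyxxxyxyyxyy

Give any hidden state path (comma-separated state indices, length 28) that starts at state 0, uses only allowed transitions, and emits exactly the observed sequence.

  [0] y  {0,1,3}  => 0  start
  [1] x  {2}  => 2  0->2 ok
  [2] y  {0,1,3}  => 3  2->3 ok
  [3] y  {0,1,3}  => 1  3->1 ok
  [4] y  {0,1,3}  => 0  1->0 ok
  [5] y  {0,1,3}  => 3  0->3 ok
  [6] y  {0,1,3}  => 1  3->1 ok
  [7] y  {0,1,3}  => 0  1->0 ok
  [8] y  {0,1,3}  => 3  0->3 ok
  [9] y  {0,1,3}  => 0  3->0 ok
  [10] y  {0,1,3}  => 3  0->3 ok
  [11] y  {0,1,3}  => 1  3->1 ok
  [12] y  {0,1,3}  => 0  1->0 ok
  [13] y  {0,1,3}  => 3  0->3 ok
  [14] y  {0,1,3}  => 1  3->1 ok
  [15] y  {0,1,3}  => 0  1->0 ok
  [16] y  {0,1,3}  => 3  0->3 ok
  [17] y  {0,1,3}  => 0  3->0 ok
  [18] x  {2}  => 2  0->2 ok
  [19] x  {2}  => 2  2->2 ok
  [20] x  {2}  => 2  2->2 ok
  [21] y  {0,1,3}  => 1  2->1 ok
  [22] x  {2}  => 2  1->2 ok
  [23] y  {0,1,3}  => 3  2->3 ok
  [24] y  {0,1,3}  => 0  3->0 ok
  [25] x  {2}  => 2  0->2 ok
  [26] y  {0,1,3}  => 1  2->1 ok
  [27] y  {0,1,3}  => 3  1->3 ok

0,2,3,1,0,3,1,0,3,0,3,1,0,3,1,0,3,0,2,2,2,1,2,3,0,2,1,3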